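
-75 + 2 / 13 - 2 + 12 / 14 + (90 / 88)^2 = -13203165 / 176176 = -74.94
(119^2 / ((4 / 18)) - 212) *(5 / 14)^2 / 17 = 3175625 / 6664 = 476.53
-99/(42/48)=-792/7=-113.14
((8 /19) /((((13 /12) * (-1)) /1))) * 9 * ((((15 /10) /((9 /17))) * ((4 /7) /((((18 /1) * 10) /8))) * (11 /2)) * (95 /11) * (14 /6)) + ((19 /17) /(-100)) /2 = -3699941 /132600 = -27.90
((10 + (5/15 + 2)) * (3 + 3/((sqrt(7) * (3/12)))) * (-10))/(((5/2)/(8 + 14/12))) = -16280 * sqrt(7)/21-4070/3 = -3407.75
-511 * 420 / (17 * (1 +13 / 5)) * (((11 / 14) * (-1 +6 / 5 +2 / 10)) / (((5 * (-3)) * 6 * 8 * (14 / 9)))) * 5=4015 / 816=4.92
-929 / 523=-1.78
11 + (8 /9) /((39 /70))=4421 /351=12.60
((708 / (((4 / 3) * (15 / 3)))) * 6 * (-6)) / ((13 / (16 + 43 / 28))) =-2346489 / 455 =-5157.12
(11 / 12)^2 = 121 / 144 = 0.84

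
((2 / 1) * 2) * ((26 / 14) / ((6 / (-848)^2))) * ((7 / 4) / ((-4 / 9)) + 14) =8958837.33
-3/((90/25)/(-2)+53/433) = 6495/3632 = 1.79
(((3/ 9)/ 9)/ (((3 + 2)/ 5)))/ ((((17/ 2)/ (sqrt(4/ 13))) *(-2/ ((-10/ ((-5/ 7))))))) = -28 *sqrt(13)/ 5967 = -0.02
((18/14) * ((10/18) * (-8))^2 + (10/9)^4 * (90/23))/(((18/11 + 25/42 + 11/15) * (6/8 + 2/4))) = 323910400/38279061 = 8.46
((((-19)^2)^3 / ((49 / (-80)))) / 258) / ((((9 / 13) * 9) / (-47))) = 1149801331640 / 512001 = 2245701.34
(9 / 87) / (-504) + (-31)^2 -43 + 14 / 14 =4477367 / 4872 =919.00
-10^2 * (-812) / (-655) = -16240 / 131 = -123.97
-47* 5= -235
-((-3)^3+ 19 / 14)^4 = -16610312161 / 38416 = -432380.05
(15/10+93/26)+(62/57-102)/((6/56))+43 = -1986853/2223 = -893.77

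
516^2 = 266256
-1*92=-92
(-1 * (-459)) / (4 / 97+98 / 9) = 400707 / 9542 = 41.99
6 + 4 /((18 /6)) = 22 /3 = 7.33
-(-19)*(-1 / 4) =-19 / 4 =-4.75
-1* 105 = -105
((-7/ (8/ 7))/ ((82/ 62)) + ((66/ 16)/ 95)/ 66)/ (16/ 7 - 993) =27671/ 5920400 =0.00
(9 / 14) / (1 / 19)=12.21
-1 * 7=-7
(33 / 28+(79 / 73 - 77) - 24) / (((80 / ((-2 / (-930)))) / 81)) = -5449221 / 25345600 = -0.21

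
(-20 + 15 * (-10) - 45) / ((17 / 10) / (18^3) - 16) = 12538800 / 933103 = 13.44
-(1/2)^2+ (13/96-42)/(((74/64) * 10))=-8593/2220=-3.87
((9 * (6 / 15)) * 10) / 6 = 6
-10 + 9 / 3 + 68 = 61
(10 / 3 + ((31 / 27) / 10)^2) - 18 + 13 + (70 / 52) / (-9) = -1708757 / 947700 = -1.80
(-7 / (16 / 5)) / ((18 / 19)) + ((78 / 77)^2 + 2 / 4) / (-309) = -406975511 / 175877856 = -2.31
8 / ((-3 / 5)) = -40 / 3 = -13.33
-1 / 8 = -0.12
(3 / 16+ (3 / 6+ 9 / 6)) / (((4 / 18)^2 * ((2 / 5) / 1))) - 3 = 13791 / 128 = 107.74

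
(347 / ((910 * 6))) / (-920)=-347 / 5023200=-0.00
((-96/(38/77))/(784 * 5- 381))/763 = -528/7329269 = -0.00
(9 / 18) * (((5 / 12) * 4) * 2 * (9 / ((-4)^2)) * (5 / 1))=75 / 16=4.69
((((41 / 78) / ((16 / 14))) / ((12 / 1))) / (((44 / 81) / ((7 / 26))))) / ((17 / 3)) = 54243 / 16180736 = 0.00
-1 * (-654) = 654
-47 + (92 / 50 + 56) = 271 / 25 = 10.84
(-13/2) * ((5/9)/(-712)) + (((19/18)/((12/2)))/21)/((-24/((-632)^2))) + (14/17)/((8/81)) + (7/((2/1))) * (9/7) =-5212261631/41177808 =-126.58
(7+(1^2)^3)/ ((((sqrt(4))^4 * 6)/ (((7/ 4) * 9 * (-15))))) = -315/ 16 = -19.69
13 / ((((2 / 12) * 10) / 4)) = 156 / 5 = 31.20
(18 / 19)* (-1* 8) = -144 / 19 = -7.58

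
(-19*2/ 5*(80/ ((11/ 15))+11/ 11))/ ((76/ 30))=-330.27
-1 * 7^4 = -2401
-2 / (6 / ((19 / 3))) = -19 / 9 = -2.11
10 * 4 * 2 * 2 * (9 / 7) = 1440 / 7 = 205.71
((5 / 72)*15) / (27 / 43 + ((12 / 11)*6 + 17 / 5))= 59125 / 600144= 0.10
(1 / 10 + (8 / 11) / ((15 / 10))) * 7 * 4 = 2702 / 165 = 16.38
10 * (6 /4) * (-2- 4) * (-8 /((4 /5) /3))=2700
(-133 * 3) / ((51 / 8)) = -1064 / 17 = -62.59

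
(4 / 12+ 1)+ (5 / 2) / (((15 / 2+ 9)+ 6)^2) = 542 / 405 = 1.34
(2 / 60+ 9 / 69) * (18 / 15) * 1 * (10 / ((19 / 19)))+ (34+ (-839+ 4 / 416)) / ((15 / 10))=-9592429 / 17940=-534.70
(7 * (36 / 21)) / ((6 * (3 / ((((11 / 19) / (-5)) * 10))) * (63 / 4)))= -176 / 3591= -0.05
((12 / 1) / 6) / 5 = 2 / 5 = 0.40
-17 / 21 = -0.81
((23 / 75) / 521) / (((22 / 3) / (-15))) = -69 / 57310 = -0.00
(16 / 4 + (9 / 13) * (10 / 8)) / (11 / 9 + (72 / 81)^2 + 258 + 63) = 20493 / 1360528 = 0.02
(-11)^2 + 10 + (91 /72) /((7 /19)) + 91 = 16231 /72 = 225.43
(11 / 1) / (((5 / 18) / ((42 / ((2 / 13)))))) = 54054 / 5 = 10810.80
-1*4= -4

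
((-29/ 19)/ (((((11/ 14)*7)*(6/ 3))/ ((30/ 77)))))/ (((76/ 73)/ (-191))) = 6065205/ 611534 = 9.92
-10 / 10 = -1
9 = 9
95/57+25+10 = 110/3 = 36.67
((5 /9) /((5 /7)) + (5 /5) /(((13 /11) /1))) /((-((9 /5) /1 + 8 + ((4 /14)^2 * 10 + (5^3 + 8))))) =-23275 /2058381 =-0.01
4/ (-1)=-4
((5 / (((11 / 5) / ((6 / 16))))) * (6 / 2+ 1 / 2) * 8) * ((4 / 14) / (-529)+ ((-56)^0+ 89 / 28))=4641375 / 46552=99.70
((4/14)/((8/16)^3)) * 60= 960/7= 137.14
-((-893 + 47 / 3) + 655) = 222.33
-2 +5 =3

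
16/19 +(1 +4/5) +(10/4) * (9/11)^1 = 9797/2090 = 4.69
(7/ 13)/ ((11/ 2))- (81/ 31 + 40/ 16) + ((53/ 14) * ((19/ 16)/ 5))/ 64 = -1589089889/ 317757440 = -5.00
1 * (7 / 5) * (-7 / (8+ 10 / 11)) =-11 / 10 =-1.10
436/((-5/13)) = -5668/5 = -1133.60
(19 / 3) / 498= 19 / 1494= 0.01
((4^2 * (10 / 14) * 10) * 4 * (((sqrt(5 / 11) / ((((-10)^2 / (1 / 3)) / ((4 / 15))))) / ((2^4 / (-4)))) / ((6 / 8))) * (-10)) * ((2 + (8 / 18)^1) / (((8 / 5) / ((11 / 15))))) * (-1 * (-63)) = 704 * sqrt(55) / 81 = 64.46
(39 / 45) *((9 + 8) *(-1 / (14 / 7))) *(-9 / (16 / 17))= 11271 / 160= 70.44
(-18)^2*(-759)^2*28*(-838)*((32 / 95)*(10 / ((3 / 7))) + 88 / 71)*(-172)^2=-1590366477745627287552 / 1349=-1178922518714327121.98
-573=-573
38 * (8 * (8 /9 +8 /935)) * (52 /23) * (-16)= -1910112256 /193545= -9869.09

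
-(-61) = 61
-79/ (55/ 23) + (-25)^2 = 32558/ 55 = 591.96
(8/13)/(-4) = -2/13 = -0.15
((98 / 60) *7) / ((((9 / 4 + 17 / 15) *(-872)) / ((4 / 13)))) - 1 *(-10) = 410881 / 41093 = 10.00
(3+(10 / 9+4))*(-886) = -64678 / 9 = -7186.44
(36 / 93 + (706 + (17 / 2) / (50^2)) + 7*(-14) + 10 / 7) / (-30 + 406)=661653689 / 407960000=1.62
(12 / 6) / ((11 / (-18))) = -36 / 11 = -3.27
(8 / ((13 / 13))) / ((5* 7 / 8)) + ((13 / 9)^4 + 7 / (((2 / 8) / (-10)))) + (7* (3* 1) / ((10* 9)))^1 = -125649359 / 459270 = -273.58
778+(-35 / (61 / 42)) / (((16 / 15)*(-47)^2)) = 838666751 / 1077992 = 777.99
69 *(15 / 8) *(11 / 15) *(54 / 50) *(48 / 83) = 122958 / 2075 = 59.26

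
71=71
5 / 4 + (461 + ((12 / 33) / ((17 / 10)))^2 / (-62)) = 2004384911 / 4336156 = 462.25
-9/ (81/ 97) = -10.78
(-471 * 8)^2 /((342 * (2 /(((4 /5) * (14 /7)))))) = 3155072 /95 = 33211.28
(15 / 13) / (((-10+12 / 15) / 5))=-375 / 598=-0.63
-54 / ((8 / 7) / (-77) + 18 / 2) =-29106 / 4843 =-6.01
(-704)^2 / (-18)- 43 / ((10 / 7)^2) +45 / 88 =-545584661 / 19800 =-27554.78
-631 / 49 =-12.88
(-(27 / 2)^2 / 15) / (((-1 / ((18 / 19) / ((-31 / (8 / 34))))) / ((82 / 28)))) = -89667 / 350455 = -0.26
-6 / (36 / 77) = -77 / 6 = -12.83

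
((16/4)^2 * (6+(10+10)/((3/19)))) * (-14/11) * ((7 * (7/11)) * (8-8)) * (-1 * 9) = 0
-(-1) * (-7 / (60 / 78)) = -91 / 10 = -9.10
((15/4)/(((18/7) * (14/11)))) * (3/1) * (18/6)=165/16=10.31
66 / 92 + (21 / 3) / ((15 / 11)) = 4037 / 690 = 5.85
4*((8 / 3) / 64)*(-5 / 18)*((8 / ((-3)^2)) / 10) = -1 / 243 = -0.00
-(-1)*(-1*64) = -64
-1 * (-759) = 759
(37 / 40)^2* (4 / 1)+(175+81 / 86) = 3085067 / 17200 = 179.36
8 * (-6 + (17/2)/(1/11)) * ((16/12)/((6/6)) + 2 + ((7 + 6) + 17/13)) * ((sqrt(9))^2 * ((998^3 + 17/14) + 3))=1436148532130400/13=110472964010030.77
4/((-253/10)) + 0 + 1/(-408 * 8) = -130813/825792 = -0.16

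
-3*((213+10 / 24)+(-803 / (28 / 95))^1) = 52732 / 7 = 7533.14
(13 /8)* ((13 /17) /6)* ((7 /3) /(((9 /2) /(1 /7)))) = 169 /11016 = 0.02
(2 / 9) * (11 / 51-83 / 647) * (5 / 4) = 7210 / 296973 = 0.02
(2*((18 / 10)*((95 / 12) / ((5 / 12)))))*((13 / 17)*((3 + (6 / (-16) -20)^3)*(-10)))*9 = 86614524477 / 2176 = 39804468.97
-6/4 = -3/2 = -1.50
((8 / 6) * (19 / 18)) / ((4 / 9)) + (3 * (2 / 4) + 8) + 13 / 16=647 / 48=13.48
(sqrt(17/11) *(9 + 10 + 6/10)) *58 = 5684 *sqrt(187)/55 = 1413.23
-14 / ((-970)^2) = -7 / 470450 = -0.00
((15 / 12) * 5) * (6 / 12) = 25 / 8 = 3.12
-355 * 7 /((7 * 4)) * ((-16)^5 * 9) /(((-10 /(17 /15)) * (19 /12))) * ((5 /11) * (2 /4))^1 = -2847670272 /209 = -13625216.61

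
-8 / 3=-2.67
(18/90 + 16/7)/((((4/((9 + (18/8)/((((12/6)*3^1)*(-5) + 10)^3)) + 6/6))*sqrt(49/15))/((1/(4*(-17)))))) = -0.05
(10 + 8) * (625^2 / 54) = 390625 / 3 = 130208.33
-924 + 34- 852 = -1742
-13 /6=-2.17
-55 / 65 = -11 / 13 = -0.85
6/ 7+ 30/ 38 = 219/ 133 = 1.65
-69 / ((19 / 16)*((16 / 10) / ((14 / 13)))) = -9660 / 247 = -39.11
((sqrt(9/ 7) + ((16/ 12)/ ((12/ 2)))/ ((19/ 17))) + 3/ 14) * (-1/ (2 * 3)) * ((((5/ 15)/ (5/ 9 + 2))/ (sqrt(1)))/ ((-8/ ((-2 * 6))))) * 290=-1305 * sqrt(7)/ 322- 6235/ 1596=-14.63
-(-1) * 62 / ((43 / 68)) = 98.05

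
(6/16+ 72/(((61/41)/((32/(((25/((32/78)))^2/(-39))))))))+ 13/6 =-163229147/11895000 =-13.72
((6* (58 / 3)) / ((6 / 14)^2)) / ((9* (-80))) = -0.88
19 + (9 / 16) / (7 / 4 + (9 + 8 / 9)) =31925 / 1676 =19.05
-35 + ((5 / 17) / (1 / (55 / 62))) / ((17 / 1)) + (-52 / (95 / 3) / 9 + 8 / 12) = -58726997 / 1702210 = -34.50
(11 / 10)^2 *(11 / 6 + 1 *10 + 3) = 10769 / 600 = 17.95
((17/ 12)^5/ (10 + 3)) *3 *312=1419857/ 3456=410.84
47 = 47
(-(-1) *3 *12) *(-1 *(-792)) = 28512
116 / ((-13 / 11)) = -1276 / 13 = -98.15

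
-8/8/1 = -1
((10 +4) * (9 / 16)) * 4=63 / 2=31.50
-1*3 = -3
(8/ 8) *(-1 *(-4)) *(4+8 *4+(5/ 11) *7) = 1724/ 11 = 156.73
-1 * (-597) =597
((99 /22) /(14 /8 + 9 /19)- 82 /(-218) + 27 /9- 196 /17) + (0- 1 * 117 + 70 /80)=-306279061 /2505256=-122.25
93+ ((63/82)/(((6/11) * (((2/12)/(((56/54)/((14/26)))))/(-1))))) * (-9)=9819/41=239.49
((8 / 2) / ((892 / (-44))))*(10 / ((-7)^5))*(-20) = -8800 / 3747961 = -0.00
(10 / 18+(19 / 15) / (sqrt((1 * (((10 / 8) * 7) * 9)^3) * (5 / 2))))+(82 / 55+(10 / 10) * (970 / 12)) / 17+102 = 107.40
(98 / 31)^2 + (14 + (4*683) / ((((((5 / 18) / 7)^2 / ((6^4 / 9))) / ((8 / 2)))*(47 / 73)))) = 1752631137522846 / 1129175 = 1552134201.98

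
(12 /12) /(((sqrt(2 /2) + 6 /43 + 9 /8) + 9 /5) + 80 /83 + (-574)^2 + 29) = 142760 /47040851653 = 0.00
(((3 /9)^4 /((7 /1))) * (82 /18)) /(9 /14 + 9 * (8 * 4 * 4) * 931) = 82 /10946064033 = 0.00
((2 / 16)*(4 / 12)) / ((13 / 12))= 0.04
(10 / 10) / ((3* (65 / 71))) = 71 / 195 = 0.36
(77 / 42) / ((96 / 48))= 0.92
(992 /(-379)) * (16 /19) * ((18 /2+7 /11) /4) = -420608 /79211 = -5.31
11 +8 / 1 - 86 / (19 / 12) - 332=-6979 / 19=-367.32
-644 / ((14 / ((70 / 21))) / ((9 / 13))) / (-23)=60 / 13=4.62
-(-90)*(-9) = -810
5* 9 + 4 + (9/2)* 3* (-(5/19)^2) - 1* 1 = 33981/722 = 47.07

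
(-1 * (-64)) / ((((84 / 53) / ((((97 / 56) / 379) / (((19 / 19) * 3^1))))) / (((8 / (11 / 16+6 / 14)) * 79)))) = 103971584 / 2984625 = 34.84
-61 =-61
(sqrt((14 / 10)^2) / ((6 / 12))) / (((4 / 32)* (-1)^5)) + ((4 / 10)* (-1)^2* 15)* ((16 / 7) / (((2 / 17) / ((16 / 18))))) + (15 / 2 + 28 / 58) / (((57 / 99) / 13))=30253691 / 115710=261.46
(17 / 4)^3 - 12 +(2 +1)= 4337 / 64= 67.77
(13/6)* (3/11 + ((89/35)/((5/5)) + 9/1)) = 59137/2310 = 25.60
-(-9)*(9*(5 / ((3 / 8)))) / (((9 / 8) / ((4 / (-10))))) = -384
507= 507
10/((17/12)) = 120/17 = 7.06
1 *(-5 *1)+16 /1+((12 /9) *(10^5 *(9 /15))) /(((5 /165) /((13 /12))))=2860011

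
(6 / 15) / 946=1 / 2365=0.00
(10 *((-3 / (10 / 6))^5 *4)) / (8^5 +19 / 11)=-5196312 / 225291875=-0.02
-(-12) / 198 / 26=1 / 429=0.00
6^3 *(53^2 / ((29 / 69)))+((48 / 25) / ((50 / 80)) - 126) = 5232721386 / 3625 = 1443509.35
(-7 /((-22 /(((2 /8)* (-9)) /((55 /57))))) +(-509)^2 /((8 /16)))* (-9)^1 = -22571104401 /4840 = -4663451.32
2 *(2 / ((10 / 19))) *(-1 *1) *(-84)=638.40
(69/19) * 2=138/19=7.26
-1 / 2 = -0.50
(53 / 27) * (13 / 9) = 689 / 243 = 2.84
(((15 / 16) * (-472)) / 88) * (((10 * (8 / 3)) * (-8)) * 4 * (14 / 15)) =132160 / 33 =4004.85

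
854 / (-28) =-61 / 2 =-30.50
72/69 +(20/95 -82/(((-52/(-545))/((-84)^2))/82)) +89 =-2824906942707/5681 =-497255226.67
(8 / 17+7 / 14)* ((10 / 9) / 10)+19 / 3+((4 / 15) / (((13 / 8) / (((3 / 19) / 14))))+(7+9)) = 6596679 / 293930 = 22.44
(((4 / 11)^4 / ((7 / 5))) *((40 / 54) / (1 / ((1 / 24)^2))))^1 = 400 / 24904341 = 0.00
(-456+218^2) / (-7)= -6724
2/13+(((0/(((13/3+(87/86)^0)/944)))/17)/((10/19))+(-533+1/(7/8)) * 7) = -48397/13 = -3722.85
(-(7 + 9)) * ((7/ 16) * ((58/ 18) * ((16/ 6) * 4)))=-6496/ 27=-240.59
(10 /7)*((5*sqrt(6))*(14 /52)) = 25*sqrt(6) /13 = 4.71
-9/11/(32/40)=-45/44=-1.02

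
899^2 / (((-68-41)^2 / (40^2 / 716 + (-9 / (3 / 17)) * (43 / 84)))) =-1623.92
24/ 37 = 0.65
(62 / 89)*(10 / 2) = 3.48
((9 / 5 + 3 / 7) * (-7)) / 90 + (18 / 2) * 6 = 4037 / 75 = 53.83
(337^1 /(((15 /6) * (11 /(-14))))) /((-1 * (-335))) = -9436 /18425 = -0.51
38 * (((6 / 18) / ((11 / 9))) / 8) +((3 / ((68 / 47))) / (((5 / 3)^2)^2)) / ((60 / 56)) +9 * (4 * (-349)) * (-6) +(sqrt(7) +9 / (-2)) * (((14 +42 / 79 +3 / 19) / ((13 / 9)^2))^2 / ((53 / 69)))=220088283558309 * sqrt(7) / 3410441962733 +598651592376360668549649 / 7971908087888387500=75265.88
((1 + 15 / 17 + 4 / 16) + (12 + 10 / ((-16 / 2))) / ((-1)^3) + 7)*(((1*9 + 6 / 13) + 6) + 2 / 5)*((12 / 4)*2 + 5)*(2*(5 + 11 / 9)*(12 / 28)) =-998008 / 663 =-1505.29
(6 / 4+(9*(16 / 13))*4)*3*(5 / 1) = 17865 / 26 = 687.12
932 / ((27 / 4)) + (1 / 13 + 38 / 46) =1121962 / 8073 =138.98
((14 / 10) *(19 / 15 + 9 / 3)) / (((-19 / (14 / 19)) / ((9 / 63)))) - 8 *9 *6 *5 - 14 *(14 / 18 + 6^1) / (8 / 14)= -377873101 / 162450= -2326.09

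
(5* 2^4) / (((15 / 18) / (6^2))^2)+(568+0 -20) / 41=30609076 / 205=149312.57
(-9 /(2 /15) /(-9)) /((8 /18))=135 /8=16.88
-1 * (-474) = 474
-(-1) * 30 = 30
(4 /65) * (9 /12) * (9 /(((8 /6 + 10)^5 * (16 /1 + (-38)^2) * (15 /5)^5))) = 27 /4311821737600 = 0.00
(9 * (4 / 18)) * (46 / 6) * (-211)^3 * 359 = -155131376534 / 3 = -51710458844.67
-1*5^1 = -5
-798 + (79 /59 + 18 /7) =-327959 /413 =-794.09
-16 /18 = -8 /9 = -0.89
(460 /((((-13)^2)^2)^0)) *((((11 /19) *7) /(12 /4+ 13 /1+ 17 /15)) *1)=531300 /4883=108.81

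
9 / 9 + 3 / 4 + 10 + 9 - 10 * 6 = -157 / 4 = -39.25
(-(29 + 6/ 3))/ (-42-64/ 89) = 2759/ 3802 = 0.73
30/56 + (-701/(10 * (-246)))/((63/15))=0.60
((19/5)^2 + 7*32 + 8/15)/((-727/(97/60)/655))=-348.08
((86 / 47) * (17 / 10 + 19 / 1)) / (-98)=-8901 / 23030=-0.39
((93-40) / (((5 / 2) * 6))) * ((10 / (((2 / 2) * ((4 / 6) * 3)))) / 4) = 53 / 12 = 4.42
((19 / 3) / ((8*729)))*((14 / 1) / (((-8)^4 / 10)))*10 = 0.00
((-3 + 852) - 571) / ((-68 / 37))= -5143 / 34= -151.26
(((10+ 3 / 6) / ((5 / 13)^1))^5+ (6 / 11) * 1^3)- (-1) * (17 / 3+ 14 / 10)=50041162835569 / 3300000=15163988.74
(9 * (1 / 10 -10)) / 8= -891 / 80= -11.14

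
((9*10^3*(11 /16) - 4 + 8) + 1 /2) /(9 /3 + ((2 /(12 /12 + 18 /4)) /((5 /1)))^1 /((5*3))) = 5108400 /2479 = 2060.67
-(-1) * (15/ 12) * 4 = 5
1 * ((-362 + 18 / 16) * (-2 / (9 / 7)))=20209 / 36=561.36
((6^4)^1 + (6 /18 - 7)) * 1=1289.33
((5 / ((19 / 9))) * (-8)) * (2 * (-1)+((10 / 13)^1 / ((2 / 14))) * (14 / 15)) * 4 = -56640 / 247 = -229.31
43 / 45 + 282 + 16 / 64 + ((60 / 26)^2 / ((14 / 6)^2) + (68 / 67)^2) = 1908426274513 / 6691213620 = 285.21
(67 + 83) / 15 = 10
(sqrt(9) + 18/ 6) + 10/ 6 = 7.67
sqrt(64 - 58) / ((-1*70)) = -sqrt(6) / 70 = -0.03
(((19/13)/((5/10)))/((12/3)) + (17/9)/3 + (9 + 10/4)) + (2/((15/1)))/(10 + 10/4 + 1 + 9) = 37634/2925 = 12.87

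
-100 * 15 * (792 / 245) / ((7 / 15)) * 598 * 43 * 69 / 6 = -3072635580.17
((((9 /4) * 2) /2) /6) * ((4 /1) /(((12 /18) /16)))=36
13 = 13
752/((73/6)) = 61.81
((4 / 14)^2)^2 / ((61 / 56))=128 / 20923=0.01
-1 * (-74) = 74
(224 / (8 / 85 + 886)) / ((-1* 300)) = -476 / 564885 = -0.00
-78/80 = -39/40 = -0.98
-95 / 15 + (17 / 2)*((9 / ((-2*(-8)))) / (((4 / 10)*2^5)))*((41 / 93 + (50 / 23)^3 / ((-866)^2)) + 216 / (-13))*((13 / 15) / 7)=-21537082596879817 / 3041376890087424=-7.08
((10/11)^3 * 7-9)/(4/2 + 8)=-4979/13310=-0.37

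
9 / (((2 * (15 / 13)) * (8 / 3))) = 117 / 80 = 1.46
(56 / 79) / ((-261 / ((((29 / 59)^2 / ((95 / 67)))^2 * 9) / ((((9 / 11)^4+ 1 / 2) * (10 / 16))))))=-0.00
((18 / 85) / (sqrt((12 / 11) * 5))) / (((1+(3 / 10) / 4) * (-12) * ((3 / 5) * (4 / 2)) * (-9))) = sqrt(165) / 19737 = 0.00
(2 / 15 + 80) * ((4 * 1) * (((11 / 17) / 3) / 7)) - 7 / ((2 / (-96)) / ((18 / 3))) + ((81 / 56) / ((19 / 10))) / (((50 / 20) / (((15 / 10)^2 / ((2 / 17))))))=3307445317 / 1627920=2031.70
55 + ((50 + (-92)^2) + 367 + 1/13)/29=136189/377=361.24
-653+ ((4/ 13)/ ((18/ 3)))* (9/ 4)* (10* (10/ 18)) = -25442/ 39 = -652.36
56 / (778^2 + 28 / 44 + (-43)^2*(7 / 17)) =1309 / 14166325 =0.00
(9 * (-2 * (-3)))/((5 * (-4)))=-27/10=-2.70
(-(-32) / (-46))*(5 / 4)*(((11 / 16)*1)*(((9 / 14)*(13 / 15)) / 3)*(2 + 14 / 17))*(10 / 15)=-572 / 2737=-0.21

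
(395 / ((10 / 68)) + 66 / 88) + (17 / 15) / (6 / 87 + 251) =1173735577 / 436860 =2686.75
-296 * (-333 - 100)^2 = -55496744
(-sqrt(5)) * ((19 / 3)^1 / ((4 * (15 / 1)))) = -19 * sqrt(5) / 180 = -0.24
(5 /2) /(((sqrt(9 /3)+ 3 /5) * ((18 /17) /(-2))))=425 /396 - 2125 * sqrt(3) /1188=-2.02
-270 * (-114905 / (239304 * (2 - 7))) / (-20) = 206829 / 159536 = 1.30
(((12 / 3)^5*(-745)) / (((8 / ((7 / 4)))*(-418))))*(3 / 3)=399.23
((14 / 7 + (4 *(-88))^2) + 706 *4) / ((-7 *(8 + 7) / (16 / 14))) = -202768 / 147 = -1379.37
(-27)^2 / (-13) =-729 / 13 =-56.08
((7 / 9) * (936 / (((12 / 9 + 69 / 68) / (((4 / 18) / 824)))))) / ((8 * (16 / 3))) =1547 / 789392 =0.00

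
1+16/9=25/9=2.78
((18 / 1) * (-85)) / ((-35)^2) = -306 / 245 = -1.25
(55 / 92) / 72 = 55 / 6624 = 0.01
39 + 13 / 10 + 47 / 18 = 1931 / 45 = 42.91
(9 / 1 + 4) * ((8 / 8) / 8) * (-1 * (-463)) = 6019 / 8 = 752.38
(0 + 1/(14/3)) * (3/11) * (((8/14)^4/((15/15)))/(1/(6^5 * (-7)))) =-339.18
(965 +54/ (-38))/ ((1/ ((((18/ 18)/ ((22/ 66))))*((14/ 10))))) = 4047.03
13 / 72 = 0.18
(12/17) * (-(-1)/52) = 3/221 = 0.01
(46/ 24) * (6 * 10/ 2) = 57.50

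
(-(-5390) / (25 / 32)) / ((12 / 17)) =146608 / 15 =9773.87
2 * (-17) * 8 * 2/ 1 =-544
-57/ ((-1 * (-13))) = -57/ 13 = -4.38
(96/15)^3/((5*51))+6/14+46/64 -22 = -141548093/7140000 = -19.82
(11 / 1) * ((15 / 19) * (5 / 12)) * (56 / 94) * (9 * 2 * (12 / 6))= 77.60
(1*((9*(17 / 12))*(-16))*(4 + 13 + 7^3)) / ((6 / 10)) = -122400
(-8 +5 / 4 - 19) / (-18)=103 / 72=1.43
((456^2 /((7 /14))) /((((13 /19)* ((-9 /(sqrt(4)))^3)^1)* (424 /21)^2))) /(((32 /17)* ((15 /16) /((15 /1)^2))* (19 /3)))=-12028520 /36517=-329.40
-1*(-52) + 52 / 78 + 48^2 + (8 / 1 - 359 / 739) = 5241389 / 2217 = 2364.18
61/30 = 2.03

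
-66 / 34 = -33 / 17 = -1.94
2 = 2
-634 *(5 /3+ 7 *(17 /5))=-242188 /15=-16145.87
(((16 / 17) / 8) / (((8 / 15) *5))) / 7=3 / 476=0.01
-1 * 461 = -461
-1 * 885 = -885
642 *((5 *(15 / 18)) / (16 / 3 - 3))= 8025 / 7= 1146.43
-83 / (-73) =83 / 73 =1.14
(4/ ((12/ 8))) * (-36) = -96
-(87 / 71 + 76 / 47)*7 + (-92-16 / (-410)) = -76520099 / 684085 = -111.86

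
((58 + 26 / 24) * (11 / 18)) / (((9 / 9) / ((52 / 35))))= 101387 / 1890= 53.64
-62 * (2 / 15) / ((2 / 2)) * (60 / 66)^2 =-6.83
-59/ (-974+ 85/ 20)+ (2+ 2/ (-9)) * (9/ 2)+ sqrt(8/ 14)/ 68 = sqrt(7)/ 238+ 31268/ 3879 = 8.07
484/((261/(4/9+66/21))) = 109384/16443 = 6.65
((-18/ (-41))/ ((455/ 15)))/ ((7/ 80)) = 4320/ 26117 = 0.17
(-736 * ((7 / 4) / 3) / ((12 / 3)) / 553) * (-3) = 46 / 79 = 0.58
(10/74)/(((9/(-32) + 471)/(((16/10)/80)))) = 16/2786655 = 0.00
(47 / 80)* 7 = 329 / 80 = 4.11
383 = 383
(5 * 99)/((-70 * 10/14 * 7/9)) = -891/70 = -12.73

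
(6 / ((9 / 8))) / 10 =8 / 15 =0.53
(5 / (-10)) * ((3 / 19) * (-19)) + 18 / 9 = 7 / 2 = 3.50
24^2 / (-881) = -576 / 881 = -0.65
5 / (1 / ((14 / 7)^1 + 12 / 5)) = 22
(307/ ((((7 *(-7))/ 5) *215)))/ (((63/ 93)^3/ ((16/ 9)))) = -146333392/ 175616343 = -0.83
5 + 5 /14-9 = -3.64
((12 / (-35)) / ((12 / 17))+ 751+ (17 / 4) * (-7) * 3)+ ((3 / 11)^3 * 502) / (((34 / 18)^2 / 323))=5015084619 / 3167780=1583.15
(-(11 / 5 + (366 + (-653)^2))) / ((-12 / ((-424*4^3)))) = -965085508.27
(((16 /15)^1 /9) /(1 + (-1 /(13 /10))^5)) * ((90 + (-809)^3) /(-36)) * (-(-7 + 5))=4771307.13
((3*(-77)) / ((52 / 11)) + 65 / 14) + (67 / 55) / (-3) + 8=-2199913 / 60060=-36.63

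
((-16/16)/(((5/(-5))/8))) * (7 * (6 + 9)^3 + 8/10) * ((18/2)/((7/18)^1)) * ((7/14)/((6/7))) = 12757932/5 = 2551586.40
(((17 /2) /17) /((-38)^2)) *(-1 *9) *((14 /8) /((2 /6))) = -0.02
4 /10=0.40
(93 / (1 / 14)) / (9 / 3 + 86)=1302 / 89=14.63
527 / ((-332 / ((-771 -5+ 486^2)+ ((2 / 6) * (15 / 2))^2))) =-496278535 / 1328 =-373703.72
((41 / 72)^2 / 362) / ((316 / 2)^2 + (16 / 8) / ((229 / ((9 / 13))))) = 5004337 / 139465464346368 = 0.00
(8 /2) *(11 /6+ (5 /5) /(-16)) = 85 /12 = 7.08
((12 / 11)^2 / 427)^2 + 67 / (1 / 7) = 1251985619677 / 2669478889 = 469.00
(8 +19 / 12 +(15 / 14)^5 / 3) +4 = 14.05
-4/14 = -2/7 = -0.29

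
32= 32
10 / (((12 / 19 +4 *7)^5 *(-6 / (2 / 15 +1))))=-2476099 / 25222497435648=-0.00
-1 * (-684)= 684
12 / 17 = 0.71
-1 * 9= -9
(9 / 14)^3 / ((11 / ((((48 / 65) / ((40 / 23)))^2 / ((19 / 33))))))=10412307 / 1376716250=0.01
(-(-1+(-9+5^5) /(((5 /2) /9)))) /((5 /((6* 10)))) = -672996 /5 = -134599.20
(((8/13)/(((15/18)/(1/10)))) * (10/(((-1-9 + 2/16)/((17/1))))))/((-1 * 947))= 0.00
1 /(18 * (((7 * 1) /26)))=0.21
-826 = -826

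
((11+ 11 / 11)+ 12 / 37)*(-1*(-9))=110.92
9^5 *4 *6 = 1417176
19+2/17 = 325/17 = 19.12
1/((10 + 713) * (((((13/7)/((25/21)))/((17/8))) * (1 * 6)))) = 425/1353456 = 0.00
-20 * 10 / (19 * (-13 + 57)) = -50 / 209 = -0.24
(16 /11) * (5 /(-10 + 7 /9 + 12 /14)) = -5040 /5797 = -0.87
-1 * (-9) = 9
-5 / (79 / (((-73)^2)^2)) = -141991205 / 79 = -1797357.03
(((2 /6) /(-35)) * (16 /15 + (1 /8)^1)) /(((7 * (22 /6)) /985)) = -2561 /5880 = -0.44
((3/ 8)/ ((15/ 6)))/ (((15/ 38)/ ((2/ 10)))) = 19/ 250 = 0.08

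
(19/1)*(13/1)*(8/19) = 104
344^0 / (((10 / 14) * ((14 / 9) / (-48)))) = -216 / 5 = -43.20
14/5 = 2.80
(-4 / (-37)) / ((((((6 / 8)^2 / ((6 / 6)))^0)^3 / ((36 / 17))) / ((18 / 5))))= 2592 / 3145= 0.82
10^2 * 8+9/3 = 803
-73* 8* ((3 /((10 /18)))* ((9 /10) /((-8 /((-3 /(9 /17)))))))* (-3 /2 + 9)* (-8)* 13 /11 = 7840638 /55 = 142557.05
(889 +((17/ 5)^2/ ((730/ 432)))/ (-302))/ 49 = 1224899663/ 67515875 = 18.14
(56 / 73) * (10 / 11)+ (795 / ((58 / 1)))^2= 509399915 / 2701292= 188.58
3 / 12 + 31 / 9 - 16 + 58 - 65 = -19.31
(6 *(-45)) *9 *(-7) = 17010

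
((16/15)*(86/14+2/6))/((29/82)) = 178432/9135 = 19.53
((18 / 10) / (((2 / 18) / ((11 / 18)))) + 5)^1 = 149 / 10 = 14.90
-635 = -635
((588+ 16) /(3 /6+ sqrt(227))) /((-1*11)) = 1208 /9977- 2416*sqrt(227) /9977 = -3.53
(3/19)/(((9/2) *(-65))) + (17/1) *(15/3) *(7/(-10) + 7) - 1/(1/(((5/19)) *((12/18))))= 3966751/7410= 535.32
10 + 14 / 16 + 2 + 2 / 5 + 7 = 811 / 40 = 20.28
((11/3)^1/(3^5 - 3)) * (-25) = -55/144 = -0.38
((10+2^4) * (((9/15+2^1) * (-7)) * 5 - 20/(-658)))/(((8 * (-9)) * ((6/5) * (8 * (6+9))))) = 389077/1705536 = 0.23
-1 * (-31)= 31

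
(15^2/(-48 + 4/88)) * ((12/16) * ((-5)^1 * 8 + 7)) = 49005/422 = 116.13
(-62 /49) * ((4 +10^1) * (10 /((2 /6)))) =-3720 /7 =-531.43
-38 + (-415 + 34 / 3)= -1325 / 3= -441.67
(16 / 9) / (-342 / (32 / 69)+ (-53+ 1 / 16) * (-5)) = -64 / 17019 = -0.00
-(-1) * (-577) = -577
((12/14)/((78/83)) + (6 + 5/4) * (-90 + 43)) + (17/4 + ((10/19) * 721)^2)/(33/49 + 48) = 136785177833/52233090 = 2618.75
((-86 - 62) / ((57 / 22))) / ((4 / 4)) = -3256 / 57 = -57.12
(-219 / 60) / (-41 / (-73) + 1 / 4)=-5329 / 1185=-4.50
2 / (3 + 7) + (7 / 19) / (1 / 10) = 369 / 95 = 3.88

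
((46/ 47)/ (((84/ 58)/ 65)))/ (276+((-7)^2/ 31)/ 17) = 22848085/ 143609487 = 0.16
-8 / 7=-1.14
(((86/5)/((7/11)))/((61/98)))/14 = 946/305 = 3.10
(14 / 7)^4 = 16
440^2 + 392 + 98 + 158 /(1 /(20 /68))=3300320 /17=194136.47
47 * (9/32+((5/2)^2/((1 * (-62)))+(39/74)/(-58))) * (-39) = -334330035/1064416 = -314.10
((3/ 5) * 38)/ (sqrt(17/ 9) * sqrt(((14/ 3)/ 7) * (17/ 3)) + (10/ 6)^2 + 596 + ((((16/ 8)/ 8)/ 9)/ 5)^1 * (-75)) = 0.04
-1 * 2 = -2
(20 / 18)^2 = 100 / 81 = 1.23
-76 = -76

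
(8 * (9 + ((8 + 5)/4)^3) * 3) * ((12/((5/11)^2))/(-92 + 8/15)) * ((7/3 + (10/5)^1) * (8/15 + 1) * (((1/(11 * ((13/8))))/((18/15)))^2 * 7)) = -127558/1911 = -66.75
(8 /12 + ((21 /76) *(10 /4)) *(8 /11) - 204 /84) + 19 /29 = -76921 /127281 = -0.60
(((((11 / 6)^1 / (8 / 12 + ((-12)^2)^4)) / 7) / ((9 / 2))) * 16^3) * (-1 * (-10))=45056 / 8126654067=0.00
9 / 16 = 0.56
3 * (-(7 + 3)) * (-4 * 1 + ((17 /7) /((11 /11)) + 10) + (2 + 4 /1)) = -3030 /7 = -432.86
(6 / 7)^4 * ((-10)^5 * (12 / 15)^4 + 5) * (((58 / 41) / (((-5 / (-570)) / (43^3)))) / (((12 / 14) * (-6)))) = 775081984723920 / 14063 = 55114981492.14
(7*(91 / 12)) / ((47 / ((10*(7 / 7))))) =3185 / 282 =11.29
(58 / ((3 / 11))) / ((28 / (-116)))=-18502 / 21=-881.05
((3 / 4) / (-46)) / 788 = -3 / 144992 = -0.00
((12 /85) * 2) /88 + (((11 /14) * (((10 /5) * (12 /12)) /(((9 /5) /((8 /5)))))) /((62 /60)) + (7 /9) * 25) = 37980884 /1826055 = 20.80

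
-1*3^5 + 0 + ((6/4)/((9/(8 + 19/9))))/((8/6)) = -17405/72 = -241.74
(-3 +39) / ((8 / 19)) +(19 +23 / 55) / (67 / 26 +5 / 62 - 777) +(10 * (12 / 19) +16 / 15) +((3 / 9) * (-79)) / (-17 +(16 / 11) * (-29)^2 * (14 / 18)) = 17724169428067 / 190933130850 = 92.83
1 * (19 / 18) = 1.06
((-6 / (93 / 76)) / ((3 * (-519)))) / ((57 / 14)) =112 / 144801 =0.00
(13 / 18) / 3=13 / 54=0.24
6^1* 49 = 294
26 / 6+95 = 298 / 3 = 99.33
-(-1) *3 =3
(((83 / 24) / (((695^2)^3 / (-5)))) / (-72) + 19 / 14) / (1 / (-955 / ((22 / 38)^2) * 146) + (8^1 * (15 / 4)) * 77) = 1862385560978347412208318763 / 3169976262071637581842175820000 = 0.00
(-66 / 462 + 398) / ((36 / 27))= 8355 / 28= 298.39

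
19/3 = 6.33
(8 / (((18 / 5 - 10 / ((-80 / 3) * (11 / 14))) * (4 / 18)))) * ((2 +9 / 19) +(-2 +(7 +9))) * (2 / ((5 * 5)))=11.64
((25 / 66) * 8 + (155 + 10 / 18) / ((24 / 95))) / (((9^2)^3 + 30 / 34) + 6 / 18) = 3124175 / 2683251747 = 0.00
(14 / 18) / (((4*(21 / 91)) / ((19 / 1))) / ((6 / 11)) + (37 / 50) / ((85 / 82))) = 524875 / 541863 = 0.97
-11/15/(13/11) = -121/195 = -0.62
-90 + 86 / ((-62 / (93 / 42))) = -1303 / 14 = -93.07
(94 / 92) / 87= 47 / 4002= 0.01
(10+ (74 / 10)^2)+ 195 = 6494 / 25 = 259.76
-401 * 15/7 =-6015/7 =-859.29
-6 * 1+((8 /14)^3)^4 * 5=-82963837126 /13841287201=-5.99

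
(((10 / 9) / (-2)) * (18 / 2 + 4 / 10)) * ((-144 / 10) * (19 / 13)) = 7144 / 65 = 109.91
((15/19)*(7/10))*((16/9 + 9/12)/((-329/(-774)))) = 11739/3572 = 3.29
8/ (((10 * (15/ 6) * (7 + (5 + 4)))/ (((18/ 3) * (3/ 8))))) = 9/ 200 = 0.04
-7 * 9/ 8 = -63/ 8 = -7.88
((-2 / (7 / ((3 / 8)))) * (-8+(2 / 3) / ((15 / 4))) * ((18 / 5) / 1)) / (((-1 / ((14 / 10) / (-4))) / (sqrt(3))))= 132 * sqrt(3) / 125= 1.83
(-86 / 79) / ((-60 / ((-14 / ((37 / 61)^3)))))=-68321281 / 60023805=-1.14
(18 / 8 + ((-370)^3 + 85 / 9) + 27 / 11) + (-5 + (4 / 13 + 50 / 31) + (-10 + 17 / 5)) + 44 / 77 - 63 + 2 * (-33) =-282927076122833 / 5585580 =-50653123.96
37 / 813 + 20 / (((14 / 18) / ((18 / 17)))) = 2638523 / 96747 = 27.27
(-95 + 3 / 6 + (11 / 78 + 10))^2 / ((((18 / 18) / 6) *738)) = 10824100 / 187083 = 57.86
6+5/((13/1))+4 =135/13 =10.38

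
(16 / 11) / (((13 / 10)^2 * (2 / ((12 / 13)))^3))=0.08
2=2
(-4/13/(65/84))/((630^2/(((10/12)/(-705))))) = 2/1688880375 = 0.00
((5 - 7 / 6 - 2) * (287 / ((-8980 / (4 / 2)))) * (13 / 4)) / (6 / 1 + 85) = -451 / 107760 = -0.00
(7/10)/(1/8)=28/5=5.60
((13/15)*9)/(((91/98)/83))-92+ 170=3876/5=775.20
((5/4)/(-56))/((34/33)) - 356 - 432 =-6001573/7616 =-788.02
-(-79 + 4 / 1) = 75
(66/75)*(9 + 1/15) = 2992/375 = 7.98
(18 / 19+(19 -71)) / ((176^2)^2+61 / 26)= -25220 / 473999213703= -0.00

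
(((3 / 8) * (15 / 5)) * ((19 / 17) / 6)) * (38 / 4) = 1.99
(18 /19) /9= 2 /19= 0.11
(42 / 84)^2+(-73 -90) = -651 / 4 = -162.75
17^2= 289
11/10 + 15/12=47/20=2.35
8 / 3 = 2.67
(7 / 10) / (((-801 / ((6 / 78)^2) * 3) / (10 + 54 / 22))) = -959 / 44671770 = -0.00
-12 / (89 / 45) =-540 / 89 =-6.07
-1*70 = -70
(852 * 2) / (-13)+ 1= -130.08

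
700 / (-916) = -175 / 229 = -0.76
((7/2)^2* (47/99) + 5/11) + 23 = 11591/396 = 29.27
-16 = -16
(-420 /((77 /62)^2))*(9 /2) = -1225.36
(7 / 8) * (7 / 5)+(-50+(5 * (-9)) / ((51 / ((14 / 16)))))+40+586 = 97997 / 170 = 576.45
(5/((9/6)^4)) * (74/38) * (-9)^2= 2960/19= 155.79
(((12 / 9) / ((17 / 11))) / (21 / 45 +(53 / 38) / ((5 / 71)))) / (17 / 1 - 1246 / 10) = -4180 / 10568203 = -0.00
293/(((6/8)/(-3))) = -1172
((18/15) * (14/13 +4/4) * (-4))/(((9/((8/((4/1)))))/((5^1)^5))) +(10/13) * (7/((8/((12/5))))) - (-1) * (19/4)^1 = -359669/52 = -6916.71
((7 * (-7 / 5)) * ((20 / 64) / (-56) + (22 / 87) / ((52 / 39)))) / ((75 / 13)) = -0.31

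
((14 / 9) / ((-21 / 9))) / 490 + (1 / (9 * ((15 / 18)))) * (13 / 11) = 421 / 2695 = 0.16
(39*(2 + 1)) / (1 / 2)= 234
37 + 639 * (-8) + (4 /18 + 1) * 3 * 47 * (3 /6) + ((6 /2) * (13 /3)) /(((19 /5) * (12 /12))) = -4985.41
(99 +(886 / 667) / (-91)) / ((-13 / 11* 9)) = -66089287 / 7101549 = -9.31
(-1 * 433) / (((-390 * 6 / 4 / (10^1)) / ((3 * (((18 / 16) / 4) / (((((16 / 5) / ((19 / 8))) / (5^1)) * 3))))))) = 7.73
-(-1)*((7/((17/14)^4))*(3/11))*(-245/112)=-1764735/918731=-1.92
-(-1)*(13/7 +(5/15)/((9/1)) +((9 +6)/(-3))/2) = -229/378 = -0.61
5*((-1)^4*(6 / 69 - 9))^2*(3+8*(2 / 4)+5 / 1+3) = 3151875 / 529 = 5958.18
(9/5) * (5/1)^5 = 5625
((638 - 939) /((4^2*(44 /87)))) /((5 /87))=-2278269 /3520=-647.24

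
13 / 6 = 2.17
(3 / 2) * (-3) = -9 / 2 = -4.50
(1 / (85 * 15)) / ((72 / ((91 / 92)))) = 0.00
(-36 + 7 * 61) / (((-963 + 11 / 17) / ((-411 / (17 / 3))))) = 482103 / 16360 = 29.47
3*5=15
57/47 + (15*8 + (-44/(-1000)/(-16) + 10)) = 24667483/188000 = 131.21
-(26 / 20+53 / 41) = -1063 / 410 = -2.59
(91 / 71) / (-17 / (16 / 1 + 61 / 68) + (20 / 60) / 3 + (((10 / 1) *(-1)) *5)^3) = -313677 / 30592344035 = -0.00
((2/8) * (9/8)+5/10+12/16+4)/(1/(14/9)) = 413/48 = 8.60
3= 3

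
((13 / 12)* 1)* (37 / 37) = 13 / 12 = 1.08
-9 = -9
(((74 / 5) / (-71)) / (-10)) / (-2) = -37 / 3550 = -0.01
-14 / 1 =-14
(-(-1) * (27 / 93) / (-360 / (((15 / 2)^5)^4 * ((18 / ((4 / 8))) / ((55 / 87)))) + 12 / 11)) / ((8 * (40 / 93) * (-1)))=-68737046918822479248046875 / 888721414708007796259654912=-0.08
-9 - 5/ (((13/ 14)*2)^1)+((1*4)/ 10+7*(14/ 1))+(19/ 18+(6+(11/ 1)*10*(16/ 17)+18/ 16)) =15786109/ 79560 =198.42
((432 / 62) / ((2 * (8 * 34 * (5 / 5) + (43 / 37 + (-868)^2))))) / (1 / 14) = 55944 / 864490645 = 0.00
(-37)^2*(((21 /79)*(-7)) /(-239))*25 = 5031075 /18881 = 266.46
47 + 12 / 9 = 145 / 3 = 48.33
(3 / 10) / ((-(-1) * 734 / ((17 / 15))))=17 / 36700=0.00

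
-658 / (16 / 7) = -2303 / 8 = -287.88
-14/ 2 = -7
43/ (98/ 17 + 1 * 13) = 731/ 319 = 2.29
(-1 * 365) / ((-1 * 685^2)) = 73 / 93845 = 0.00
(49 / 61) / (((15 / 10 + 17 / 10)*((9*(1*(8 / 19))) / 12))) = 4655 / 5856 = 0.79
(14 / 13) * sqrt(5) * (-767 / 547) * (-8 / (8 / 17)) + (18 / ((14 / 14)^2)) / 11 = 18 / 11 + 14042 * sqrt(5) / 547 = 59.04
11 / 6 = 1.83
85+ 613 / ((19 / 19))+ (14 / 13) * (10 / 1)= 9214 / 13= 708.77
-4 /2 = -2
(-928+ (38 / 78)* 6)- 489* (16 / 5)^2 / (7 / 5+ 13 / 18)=-40777886 / 12415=-3284.57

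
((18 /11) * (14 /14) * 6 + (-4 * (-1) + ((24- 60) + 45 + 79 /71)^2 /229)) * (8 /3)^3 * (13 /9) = 1205653809152 /3085681797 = 390.73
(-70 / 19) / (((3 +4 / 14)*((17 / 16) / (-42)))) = 329280 / 7429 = 44.32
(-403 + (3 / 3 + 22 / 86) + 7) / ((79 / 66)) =-1120284 / 3397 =-329.79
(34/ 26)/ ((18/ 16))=136/ 117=1.16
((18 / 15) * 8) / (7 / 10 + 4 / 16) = 192 / 19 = 10.11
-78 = -78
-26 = -26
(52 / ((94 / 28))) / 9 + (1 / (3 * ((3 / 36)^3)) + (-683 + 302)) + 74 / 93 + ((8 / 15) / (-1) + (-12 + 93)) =277.98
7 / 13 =0.54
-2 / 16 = -0.12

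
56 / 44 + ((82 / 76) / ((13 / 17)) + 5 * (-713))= -19357627 / 5434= -3562.32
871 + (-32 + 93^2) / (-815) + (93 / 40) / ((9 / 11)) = 3377107 / 3912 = 863.27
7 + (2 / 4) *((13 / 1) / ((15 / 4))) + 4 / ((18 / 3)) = 47 / 5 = 9.40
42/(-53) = -42/53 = -0.79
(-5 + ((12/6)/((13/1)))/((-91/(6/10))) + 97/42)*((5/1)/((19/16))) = -764168/67431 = -11.33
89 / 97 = 0.92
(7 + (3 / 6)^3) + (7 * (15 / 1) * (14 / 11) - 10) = 11507 / 88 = 130.76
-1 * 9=-9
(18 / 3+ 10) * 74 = 1184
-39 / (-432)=0.09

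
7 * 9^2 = 567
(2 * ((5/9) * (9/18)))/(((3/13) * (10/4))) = 26/27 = 0.96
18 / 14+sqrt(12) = 9 / 7+2 * sqrt(3) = 4.75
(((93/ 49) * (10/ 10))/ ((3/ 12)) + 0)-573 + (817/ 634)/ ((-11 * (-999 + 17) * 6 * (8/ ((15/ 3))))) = -565.41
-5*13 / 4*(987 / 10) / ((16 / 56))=-5613.56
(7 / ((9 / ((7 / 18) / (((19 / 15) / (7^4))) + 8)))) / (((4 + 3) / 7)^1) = 594629 / 1026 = 579.56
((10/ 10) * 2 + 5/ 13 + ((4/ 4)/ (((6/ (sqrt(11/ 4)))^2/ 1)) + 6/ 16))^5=4217582889820025549/ 22989483914821632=183.46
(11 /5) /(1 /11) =121 /5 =24.20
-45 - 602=-647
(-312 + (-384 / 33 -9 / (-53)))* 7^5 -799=-3169946684 / 583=-5437301.34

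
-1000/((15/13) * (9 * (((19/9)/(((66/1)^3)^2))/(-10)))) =37701801761684.21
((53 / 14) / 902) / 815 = 53 / 10291820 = 0.00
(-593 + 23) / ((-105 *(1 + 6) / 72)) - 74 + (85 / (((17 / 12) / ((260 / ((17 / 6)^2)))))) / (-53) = -41150530 / 750533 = -54.83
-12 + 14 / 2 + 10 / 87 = -425 / 87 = -4.89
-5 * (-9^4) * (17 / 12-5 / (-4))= 87480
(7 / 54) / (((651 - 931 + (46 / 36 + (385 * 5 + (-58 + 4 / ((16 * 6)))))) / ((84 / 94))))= 56 / 767839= 0.00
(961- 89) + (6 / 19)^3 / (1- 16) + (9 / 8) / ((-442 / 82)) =52859682169 / 60633560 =871.79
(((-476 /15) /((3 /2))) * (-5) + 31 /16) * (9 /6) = 15511 /96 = 161.57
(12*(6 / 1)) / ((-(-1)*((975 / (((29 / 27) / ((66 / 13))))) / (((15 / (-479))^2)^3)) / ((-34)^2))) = 2262870000 / 132863523509344331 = 0.00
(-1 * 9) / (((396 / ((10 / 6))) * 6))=-5 / 792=-0.01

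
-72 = -72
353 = 353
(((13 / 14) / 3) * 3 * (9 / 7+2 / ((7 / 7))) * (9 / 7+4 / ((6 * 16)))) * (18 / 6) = 66677 / 5488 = 12.15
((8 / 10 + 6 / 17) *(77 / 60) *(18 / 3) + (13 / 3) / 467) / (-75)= -5291498 / 44656875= -0.12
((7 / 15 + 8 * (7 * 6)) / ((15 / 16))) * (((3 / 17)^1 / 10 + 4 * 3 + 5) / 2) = 3053.80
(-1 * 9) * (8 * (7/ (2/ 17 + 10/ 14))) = -6664/ 11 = -605.82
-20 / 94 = -10 / 47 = -0.21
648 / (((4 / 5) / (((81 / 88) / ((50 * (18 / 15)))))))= 2187 / 176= 12.43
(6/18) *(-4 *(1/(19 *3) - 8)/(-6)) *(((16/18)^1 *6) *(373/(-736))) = 169715/35397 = 4.79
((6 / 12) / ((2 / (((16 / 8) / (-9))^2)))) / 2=1 / 162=0.01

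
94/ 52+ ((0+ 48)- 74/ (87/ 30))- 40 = -15.71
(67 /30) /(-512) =-67 /15360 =-0.00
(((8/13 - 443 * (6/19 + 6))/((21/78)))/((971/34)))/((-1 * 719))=6711872/13264831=0.51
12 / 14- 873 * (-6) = 36672 / 7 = 5238.86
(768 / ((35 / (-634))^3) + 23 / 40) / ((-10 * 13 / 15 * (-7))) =-4697212205253 / 62426000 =-75244.48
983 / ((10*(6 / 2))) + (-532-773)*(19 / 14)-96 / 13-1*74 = -2483876 / 1365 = -1819.69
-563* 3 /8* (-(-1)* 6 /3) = -1689 /4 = -422.25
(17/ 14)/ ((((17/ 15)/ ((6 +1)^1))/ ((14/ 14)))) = 15/ 2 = 7.50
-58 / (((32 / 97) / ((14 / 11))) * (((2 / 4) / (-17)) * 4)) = 334747 / 176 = 1901.97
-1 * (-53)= 53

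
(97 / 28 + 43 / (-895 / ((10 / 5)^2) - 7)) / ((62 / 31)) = 84715 / 51688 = 1.64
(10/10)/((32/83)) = 83/32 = 2.59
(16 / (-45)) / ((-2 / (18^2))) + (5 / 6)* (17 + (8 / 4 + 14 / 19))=14069 / 190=74.05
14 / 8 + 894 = 3583 / 4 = 895.75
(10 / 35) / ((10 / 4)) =4 / 35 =0.11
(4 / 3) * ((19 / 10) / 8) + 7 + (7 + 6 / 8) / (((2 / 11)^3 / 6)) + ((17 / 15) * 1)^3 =418241333 / 54000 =7745.21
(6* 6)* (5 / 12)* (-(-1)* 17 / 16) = 255 / 16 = 15.94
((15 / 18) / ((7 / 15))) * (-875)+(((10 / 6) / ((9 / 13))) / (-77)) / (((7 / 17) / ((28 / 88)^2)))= -1562.51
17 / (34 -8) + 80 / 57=3049 / 1482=2.06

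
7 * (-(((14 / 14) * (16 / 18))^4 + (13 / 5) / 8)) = -1743931 / 262440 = -6.65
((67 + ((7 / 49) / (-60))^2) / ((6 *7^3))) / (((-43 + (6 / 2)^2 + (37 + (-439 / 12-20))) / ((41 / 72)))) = -484570841 / 1400574369600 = -0.00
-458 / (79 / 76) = -34808 / 79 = -440.61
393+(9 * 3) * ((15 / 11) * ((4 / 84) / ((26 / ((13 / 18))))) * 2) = 60537 / 154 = 393.10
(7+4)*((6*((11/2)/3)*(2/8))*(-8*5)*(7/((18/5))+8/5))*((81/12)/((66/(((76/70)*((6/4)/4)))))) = -200013/1120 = -178.58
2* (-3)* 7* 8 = -336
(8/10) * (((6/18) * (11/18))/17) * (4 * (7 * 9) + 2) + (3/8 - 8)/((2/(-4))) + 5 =208247/9180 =22.68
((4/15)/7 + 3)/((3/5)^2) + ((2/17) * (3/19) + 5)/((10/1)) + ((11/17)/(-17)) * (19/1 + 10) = 81334433/10377990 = 7.84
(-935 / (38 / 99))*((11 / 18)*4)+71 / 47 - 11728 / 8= -6625134 / 893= -7418.96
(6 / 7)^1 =6 / 7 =0.86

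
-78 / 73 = -1.07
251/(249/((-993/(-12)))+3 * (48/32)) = 166162/4971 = 33.43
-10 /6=-5 /3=-1.67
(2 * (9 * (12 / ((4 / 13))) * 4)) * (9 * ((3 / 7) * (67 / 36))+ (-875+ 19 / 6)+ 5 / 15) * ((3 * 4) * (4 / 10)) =-407738448 / 35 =-11649669.94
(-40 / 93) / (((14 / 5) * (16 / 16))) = -100 / 651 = -0.15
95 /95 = 1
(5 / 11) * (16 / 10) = 8 / 11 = 0.73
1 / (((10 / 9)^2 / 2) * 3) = 27 / 50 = 0.54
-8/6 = -4/3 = -1.33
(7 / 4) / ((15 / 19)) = 133 / 60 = 2.22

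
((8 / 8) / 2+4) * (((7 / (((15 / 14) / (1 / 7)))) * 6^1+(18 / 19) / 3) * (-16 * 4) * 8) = -1294848 / 95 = -13629.98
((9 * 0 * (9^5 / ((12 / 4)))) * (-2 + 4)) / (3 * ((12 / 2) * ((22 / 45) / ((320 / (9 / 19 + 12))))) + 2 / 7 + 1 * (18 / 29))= 0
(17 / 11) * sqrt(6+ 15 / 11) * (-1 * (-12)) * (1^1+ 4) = 9180 * sqrt(11) / 121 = 251.62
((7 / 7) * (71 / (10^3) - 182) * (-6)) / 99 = 5513 / 500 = 11.03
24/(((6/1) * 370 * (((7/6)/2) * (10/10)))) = 24/1295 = 0.02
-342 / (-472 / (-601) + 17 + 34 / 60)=-6166260 / 330887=-18.64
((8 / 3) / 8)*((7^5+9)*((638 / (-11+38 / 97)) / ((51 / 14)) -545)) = -70789255792 / 22491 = -3147448.13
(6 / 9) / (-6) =-1 / 9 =-0.11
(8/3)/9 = 8/27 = 0.30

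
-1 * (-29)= 29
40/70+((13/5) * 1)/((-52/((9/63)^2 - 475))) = 11917/490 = 24.32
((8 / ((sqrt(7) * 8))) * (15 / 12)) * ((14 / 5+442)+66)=1277 * sqrt(7) / 14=241.33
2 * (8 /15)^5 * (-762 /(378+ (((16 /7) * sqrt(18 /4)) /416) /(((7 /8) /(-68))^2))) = -1158394898612224 /6427480339209375+ 1372868487151616 * sqrt(2) /57847323052884375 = -0.15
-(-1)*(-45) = -45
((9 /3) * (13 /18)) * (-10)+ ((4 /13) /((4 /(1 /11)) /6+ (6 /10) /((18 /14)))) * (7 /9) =-98725 /4563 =-21.64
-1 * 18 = -18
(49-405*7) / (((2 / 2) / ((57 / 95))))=-8358 / 5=-1671.60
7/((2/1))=3.50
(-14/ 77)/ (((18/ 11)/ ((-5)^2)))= -25/ 9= -2.78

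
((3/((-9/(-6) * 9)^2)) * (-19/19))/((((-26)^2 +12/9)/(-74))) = 0.00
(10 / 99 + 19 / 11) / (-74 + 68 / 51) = -181 / 7194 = -0.03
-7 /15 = -0.47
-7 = -7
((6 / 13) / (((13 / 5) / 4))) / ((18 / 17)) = 340 / 507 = 0.67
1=1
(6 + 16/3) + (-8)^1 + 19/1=67/3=22.33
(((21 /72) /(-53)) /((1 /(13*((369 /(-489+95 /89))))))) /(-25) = -996177 /460315600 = -0.00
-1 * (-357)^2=-127449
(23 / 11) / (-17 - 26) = -23 / 473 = -0.05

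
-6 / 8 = -0.75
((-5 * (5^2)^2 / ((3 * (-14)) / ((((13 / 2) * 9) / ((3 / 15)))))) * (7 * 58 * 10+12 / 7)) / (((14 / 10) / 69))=1494345937500 / 343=4356693695.34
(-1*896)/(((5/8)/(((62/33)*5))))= -444416/33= -13467.15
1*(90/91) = 90/91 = 0.99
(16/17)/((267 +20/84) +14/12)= 672/191641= 0.00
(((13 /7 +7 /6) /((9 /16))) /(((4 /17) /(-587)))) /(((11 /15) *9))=-2031.96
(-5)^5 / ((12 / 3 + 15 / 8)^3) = -1600000 / 103823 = -15.41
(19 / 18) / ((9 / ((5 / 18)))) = 95 / 2916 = 0.03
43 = 43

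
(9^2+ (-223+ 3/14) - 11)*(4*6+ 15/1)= -83421/14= -5958.64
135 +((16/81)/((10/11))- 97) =15478/405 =38.22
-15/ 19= -0.79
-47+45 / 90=-93 / 2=-46.50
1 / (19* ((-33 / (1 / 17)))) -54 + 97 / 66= -373281 / 7106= -52.53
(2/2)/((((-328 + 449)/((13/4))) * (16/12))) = 39/1936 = 0.02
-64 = -64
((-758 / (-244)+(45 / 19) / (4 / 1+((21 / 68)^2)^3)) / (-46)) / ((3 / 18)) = -0.48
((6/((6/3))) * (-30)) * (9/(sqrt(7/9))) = -2430 * sqrt(7)/7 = -918.45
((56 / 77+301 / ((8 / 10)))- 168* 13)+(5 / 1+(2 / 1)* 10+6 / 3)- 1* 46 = -80345 / 44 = -1826.02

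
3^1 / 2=1.50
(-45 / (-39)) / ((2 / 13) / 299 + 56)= 1495 / 72558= 0.02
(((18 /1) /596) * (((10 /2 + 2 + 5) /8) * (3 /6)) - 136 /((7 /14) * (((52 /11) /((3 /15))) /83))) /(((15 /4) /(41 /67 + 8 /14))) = -301.40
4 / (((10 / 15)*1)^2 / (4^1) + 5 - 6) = -9 / 2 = -4.50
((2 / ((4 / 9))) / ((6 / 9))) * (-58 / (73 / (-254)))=99441 / 73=1362.21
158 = 158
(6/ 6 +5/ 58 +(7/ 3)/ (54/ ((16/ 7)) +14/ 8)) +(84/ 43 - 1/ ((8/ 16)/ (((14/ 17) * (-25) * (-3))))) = -15313873/ 127194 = -120.40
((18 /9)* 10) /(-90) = -2 /9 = -0.22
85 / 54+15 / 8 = 745 / 216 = 3.45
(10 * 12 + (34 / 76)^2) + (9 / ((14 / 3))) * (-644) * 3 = -3605.80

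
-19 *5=-95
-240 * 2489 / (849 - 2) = -597360 / 847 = -705.27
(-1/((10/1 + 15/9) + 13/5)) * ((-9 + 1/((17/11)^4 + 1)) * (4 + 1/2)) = 117290295/42013336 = 2.79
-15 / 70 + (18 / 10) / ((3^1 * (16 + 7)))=-303 / 1610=-0.19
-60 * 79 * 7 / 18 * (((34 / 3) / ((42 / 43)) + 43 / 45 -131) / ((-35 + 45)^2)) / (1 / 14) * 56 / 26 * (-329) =-190060850924 / 8775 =-21659356.23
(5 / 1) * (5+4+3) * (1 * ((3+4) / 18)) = 70 / 3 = 23.33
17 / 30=0.57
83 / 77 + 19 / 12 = 2.66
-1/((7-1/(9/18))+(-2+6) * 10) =-1/45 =-0.02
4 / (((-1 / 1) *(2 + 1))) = -4 / 3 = -1.33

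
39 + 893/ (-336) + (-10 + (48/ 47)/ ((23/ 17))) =9842107/ 363216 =27.10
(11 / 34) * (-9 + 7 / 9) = -407 / 153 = -2.66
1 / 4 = 0.25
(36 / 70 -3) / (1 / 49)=-609 / 5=-121.80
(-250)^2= 62500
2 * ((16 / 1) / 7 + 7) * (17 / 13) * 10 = 1700 / 7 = 242.86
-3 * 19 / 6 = -19 / 2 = -9.50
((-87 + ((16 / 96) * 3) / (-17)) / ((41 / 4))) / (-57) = 5918 / 39729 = 0.15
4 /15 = 0.27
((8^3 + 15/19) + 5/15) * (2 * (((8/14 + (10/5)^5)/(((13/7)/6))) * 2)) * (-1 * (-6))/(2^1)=8423424/13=647955.69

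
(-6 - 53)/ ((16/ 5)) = -295/ 16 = -18.44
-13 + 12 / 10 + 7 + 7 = 11 / 5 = 2.20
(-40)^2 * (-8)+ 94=-12706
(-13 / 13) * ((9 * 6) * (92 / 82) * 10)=-24840 / 41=-605.85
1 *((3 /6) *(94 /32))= 47 /32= 1.47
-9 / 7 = -1.29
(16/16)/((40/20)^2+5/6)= 6/29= 0.21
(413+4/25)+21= 10854/25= 434.16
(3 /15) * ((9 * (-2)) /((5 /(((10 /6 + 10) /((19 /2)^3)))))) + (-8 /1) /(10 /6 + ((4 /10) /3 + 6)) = -1384904 /1337505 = -1.04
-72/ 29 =-2.48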